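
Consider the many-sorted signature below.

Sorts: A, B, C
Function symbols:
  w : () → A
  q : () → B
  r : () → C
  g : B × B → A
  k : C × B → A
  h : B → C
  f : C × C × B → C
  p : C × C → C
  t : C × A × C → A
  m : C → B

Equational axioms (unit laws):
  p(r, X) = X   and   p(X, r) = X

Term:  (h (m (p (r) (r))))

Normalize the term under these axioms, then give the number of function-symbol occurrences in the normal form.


1. (h (m (p (r) (r))))  →  (h (m (r)))
normal form: (h (m (r)))

size = 3


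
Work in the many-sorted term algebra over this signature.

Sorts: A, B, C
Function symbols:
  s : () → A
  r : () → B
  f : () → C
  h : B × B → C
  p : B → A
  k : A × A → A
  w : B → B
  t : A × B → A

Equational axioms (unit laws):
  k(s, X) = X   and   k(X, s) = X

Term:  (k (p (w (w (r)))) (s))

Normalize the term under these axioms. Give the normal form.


normal form = (p (w (w (r))))

1. (k (p (w (w (r)))) (s))  →  (p (w (w (r))))


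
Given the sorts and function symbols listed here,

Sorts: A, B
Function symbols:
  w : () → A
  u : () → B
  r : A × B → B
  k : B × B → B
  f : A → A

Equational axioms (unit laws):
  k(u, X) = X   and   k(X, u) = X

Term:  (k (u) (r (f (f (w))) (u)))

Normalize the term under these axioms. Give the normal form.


normal form = (r (f (f (w))) (u))

1. (k (u) (r (f (f (w))) (u)))  →  (r (f (f (w))) (u))


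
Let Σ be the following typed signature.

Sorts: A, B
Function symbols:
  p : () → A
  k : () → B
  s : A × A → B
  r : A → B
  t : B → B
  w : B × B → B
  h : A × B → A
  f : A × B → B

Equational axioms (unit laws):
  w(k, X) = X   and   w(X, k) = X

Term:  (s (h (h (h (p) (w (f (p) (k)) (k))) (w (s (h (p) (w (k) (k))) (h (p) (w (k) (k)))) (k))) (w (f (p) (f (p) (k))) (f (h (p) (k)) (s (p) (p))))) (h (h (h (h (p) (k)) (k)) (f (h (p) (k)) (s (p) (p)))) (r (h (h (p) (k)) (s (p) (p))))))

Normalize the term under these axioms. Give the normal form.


1. (s (h (h (h (p) (w (f (p) (k)) (k))) (w (s (h (p) (w (k) (k))) (h (p) (w (k) (k)))) (k))) (w (f (p) (f (p) (k))) (f (h (p) (k)) (s (p) (p))))) (h (h (h (h (p) (k)) (k)) (f (h (p) (k)) (s (p) (p)))) (r (h (h (p) (k)) (s (p) (p))))))  →  (s (h (h (h (p) (f (p) (k))) (w (s (h (p) (w (k) (k))) (h (p) (w (k) (k)))) (k))) (w (f (p) (f (p) (k))) (f (h (p) (k)) (s (p) (p))))) (h (h (h (h (p) (k)) (k)) (f (h (p) (k)) (s (p) (p)))) (r (h (h (p) (k)) (s (p) (p))))))
2. (s (h (h (h (p) (f (p) (k))) (w (s (h (p) (w (k) (k))) (h (p) (w (k) (k)))) (k))) (w (f (p) (f (p) (k))) (f (h (p) (k)) (s (p) (p))))) (h (h (h (h (p) (k)) (k)) (f (h (p) (k)) (s (p) (p)))) (r (h (h (p) (k)) (s (p) (p))))))  →  (s (h (h (h (p) (f (p) (k))) (s (h (p) (w (k) (k))) (h (p) (w (k) (k))))) (w (f (p) (f (p) (k))) (f (h (p) (k)) (s (p) (p))))) (h (h (h (h (p) (k)) (k)) (f (h (p) (k)) (s (p) (p)))) (r (h (h (p) (k)) (s (p) (p))))))
3. (s (h (h (h (p) (f (p) (k))) (s (h (p) (w (k) (k))) (h (p) (w (k) (k))))) (w (f (p) (f (p) (k))) (f (h (p) (k)) (s (p) (p))))) (h (h (h (h (p) (k)) (k)) (f (h (p) (k)) (s (p) (p)))) (r (h (h (p) (k)) (s (p) (p))))))  →  (s (h (h (h (p) (f (p) (k))) (s (h (p) (k)) (h (p) (w (k) (k))))) (w (f (p) (f (p) (k))) (f (h (p) (k)) (s (p) (p))))) (h (h (h (h (p) (k)) (k)) (f (h (p) (k)) (s (p) (p)))) (r (h (h (p) (k)) (s (p) (p))))))
4. (s (h (h (h (p) (f (p) (k))) (s (h (p) (k)) (h (p) (w (k) (k))))) (w (f (p) (f (p) (k))) (f (h (p) (k)) (s (p) (p))))) (h (h (h (h (p) (k)) (k)) (f (h (p) (k)) (s (p) (p)))) (r (h (h (p) (k)) (s (p) (p))))))  →  (s (h (h (h (p) (f (p) (k))) (s (h (p) (k)) (h (p) (k)))) (w (f (p) (f (p) (k))) (f (h (p) (k)) (s (p) (p))))) (h (h (h (h (p) (k)) (k)) (f (h (p) (k)) (s (p) (p)))) (r (h (h (p) (k)) (s (p) (p))))))

normal form = (s (h (h (h (p) (f (p) (k))) (s (h (p) (k)) (h (p) (k)))) (w (f (p) (f (p) (k))) (f (h (p) (k)) (s (p) (p))))) (h (h (h (h (p) (k)) (k)) (f (h (p) (k)) (s (p) (p)))) (r (h (h (p) (k)) (s (p) (p))))))


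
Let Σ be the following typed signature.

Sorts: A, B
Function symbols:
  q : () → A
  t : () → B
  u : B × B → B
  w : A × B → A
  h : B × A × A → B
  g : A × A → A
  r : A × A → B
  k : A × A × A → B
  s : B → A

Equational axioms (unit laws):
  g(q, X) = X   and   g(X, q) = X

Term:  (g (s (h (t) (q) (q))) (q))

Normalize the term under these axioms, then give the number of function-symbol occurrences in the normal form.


1. (g (s (h (t) (q) (q))) (q))  →  (s (h (t) (q) (q)))
normal form: (s (h (t) (q) (q)))

size = 5


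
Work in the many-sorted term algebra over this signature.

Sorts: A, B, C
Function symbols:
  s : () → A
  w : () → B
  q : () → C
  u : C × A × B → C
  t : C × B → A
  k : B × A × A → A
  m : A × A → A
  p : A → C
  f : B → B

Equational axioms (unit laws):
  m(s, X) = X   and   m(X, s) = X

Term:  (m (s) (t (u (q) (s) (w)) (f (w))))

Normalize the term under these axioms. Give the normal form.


normal form = (t (u (q) (s) (w)) (f (w)))

1. (m (s) (t (u (q) (s) (w)) (f (w))))  →  (t (u (q) (s) (w)) (f (w)))


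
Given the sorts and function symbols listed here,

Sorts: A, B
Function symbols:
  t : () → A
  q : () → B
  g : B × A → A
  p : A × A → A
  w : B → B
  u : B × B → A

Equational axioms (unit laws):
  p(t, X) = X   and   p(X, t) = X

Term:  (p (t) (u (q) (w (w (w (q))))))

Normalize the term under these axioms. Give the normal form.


normal form = (u (q) (w (w (w (q)))))

1. (p (t) (u (q) (w (w (w (q))))))  →  (u (q) (w (w (w (q)))))


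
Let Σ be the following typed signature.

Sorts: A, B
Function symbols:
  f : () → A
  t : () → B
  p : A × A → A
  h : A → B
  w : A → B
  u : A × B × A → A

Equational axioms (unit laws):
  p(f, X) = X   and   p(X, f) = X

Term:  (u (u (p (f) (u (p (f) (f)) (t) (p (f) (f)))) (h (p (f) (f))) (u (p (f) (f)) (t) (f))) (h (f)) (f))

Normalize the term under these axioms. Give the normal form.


normal form = (u (u (u (f) (t) (f)) (h (f)) (u (f) (t) (f))) (h (f)) (f))

1. (u (u (p (f) (u (p (f) (f)) (t) (p (f) (f)))) (h (p (f) (f))) (u (p (f) (f)) (t) (f))) (h (f)) (f))  →  (u (u (u (p (f) (f)) (t) (p (f) (f))) (h (p (f) (f))) (u (p (f) (f)) (t) (f))) (h (f)) (f))
2. (u (u (u (p (f) (f)) (t) (p (f) (f))) (h (p (f) (f))) (u (p (f) (f)) (t) (f))) (h (f)) (f))  →  (u (u (u (f) (t) (p (f) (f))) (h (p (f) (f))) (u (p (f) (f)) (t) (f))) (h (f)) (f))
3. (u (u (u (f) (t) (p (f) (f))) (h (p (f) (f))) (u (p (f) (f)) (t) (f))) (h (f)) (f))  →  (u (u (u (f) (t) (f)) (h (p (f) (f))) (u (p (f) (f)) (t) (f))) (h (f)) (f))
4. (u (u (u (f) (t) (f)) (h (p (f) (f))) (u (p (f) (f)) (t) (f))) (h (f)) (f))  →  (u (u (u (f) (t) (f)) (h (f)) (u (p (f) (f)) (t) (f))) (h (f)) (f))
5. (u (u (u (f) (t) (f)) (h (f)) (u (p (f) (f)) (t) (f))) (h (f)) (f))  →  (u (u (u (f) (t) (f)) (h (f)) (u (f) (t) (f))) (h (f)) (f))


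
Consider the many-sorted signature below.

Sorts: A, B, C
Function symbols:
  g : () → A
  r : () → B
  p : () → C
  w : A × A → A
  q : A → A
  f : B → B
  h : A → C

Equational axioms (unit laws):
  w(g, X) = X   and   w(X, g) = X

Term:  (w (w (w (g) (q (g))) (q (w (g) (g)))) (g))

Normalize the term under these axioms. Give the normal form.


normal form = (w (q (g)) (q (g)))

1. (w (w (w (g) (q (g))) (q (w (g) (g)))) (g))  →  (w (w (g) (q (g))) (q (w (g) (g))))
2. (w (w (g) (q (g))) (q (w (g) (g))))  →  (w (q (g)) (q (w (g) (g))))
3. (w (q (g)) (q (w (g) (g))))  →  (w (q (g)) (q (g)))


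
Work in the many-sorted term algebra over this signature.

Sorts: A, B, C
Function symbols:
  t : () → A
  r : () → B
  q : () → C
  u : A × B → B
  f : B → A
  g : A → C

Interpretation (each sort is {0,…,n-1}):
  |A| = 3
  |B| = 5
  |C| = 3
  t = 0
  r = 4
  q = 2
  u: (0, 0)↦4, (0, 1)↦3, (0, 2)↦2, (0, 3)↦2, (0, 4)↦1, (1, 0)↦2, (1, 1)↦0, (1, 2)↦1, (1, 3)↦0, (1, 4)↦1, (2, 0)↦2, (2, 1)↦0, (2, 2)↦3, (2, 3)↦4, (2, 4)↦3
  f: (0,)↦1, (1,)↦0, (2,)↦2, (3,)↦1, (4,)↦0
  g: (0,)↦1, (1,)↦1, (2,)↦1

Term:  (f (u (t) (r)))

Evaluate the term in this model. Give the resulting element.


  t = 0
  r = 4
  (u (t) (r)) = u(0, 4) = 1
  (f (u (t) (r))) = f(1,) = 0

value = 0


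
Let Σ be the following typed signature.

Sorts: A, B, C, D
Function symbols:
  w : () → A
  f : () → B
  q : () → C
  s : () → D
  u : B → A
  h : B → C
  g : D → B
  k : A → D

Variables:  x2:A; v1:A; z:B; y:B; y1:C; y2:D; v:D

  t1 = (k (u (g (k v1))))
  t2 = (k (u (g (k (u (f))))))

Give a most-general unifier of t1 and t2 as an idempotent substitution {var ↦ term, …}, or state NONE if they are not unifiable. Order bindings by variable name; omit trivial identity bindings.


{v1 ↦ (u (f))}


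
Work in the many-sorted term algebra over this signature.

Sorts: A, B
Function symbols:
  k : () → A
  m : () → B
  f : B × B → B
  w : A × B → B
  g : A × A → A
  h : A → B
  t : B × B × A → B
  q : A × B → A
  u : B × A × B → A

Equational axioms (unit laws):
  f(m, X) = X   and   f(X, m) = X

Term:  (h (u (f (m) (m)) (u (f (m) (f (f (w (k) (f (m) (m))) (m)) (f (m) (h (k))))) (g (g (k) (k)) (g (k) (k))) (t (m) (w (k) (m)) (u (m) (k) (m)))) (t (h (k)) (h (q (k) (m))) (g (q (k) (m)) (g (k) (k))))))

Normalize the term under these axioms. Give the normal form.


normal form = (h (u (m) (u (f (w (k) (m)) (h (k))) (g (g (k) (k)) (g (k) (k))) (t (m) (w (k) (m)) (u (m) (k) (m)))) (t (h (k)) (h (q (k) (m))) (g (q (k) (m)) (g (k) (k))))))

1. (h (u (f (m) (m)) (u (f (m) (f (f (w (k) (f (m) (m))) (m)) (f (m) (h (k))))) (g (g (k) (k)) (g (k) (k))) (t (m) (w (k) (m)) (u (m) (k) (m)))) (t (h (k)) (h (q (k) (m))) (g (q (k) (m)) (g (k) (k))))))  →  (h (u (m) (u (f (m) (f (f (w (k) (f (m) (m))) (m)) (f (m) (h (k))))) (g (g (k) (k)) (g (k) (k))) (t (m) (w (k) (m)) (u (m) (k) (m)))) (t (h (k)) (h (q (k) (m))) (g (q (k) (m)) (g (k) (k))))))
2. (h (u (m) (u (f (m) (f (f (w (k) (f (m) (m))) (m)) (f (m) (h (k))))) (g (g (k) (k)) (g (k) (k))) (t (m) (w (k) (m)) (u (m) (k) (m)))) (t (h (k)) (h (q (k) (m))) (g (q (k) (m)) (g (k) (k))))))  →  (h (u (m) (u (f (f (w (k) (f (m) (m))) (m)) (f (m) (h (k)))) (g (g (k) (k)) (g (k) (k))) (t (m) (w (k) (m)) (u (m) (k) (m)))) (t (h (k)) (h (q (k) (m))) (g (q (k) (m)) (g (k) (k))))))
3. (h (u (m) (u (f (f (w (k) (f (m) (m))) (m)) (f (m) (h (k)))) (g (g (k) (k)) (g (k) (k))) (t (m) (w (k) (m)) (u (m) (k) (m)))) (t (h (k)) (h (q (k) (m))) (g (q (k) (m)) (g (k) (k))))))  →  (h (u (m) (u (f (w (k) (f (m) (m))) (f (m) (h (k)))) (g (g (k) (k)) (g (k) (k))) (t (m) (w (k) (m)) (u (m) (k) (m)))) (t (h (k)) (h (q (k) (m))) (g (q (k) (m)) (g (k) (k))))))
4. (h (u (m) (u (f (w (k) (f (m) (m))) (f (m) (h (k)))) (g (g (k) (k)) (g (k) (k))) (t (m) (w (k) (m)) (u (m) (k) (m)))) (t (h (k)) (h (q (k) (m))) (g (q (k) (m)) (g (k) (k))))))  →  (h (u (m) (u (f (w (k) (m)) (f (m) (h (k)))) (g (g (k) (k)) (g (k) (k))) (t (m) (w (k) (m)) (u (m) (k) (m)))) (t (h (k)) (h (q (k) (m))) (g (q (k) (m)) (g (k) (k))))))
5. (h (u (m) (u (f (w (k) (m)) (f (m) (h (k)))) (g (g (k) (k)) (g (k) (k))) (t (m) (w (k) (m)) (u (m) (k) (m)))) (t (h (k)) (h (q (k) (m))) (g (q (k) (m)) (g (k) (k))))))  →  (h (u (m) (u (f (w (k) (m)) (h (k))) (g (g (k) (k)) (g (k) (k))) (t (m) (w (k) (m)) (u (m) (k) (m)))) (t (h (k)) (h (q (k) (m))) (g (q (k) (m)) (g (k) (k))))))


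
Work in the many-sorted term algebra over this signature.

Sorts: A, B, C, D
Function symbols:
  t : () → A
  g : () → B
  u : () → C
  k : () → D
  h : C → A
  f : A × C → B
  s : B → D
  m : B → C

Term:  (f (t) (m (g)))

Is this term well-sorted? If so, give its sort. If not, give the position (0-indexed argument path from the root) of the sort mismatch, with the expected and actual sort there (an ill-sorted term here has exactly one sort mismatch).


well-sorted; sort = B

  (t) : A
    (g) : B
  (m (g)) : C
(f (t) (m (g))) : B


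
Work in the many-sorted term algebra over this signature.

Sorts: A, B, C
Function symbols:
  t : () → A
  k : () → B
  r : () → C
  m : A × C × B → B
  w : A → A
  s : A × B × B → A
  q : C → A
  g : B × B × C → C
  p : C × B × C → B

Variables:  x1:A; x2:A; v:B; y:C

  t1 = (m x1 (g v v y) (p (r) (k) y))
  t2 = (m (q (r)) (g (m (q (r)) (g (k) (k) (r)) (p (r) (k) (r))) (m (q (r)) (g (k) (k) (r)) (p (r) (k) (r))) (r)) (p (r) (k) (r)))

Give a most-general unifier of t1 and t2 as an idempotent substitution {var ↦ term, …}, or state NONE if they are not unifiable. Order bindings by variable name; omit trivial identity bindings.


{v ↦ (m (q (r)) (g (k) (k) (r)) (p (r) (k) (r))), x1 ↦ (q (r)), y ↦ (r)}


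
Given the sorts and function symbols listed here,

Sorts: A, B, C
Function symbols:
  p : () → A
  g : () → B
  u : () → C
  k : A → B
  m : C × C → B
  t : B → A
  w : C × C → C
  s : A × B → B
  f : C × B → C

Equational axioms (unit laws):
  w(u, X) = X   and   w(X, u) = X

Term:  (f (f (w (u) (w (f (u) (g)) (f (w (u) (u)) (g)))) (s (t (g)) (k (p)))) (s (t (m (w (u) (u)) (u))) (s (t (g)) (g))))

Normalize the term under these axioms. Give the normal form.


normal form = (f (f (w (f (u) (g)) (f (u) (g))) (s (t (g)) (k (p)))) (s (t (m (u) (u))) (s (t (g)) (g))))

1. (f (f (w (u) (w (f (u) (g)) (f (w (u) (u)) (g)))) (s (t (g)) (k (p)))) (s (t (m (w (u) (u)) (u))) (s (t (g)) (g))))  →  (f (f (w (f (u) (g)) (f (w (u) (u)) (g))) (s (t (g)) (k (p)))) (s (t (m (w (u) (u)) (u))) (s (t (g)) (g))))
2. (f (f (w (f (u) (g)) (f (w (u) (u)) (g))) (s (t (g)) (k (p)))) (s (t (m (w (u) (u)) (u))) (s (t (g)) (g))))  →  (f (f (w (f (u) (g)) (f (u) (g))) (s (t (g)) (k (p)))) (s (t (m (w (u) (u)) (u))) (s (t (g)) (g))))
3. (f (f (w (f (u) (g)) (f (u) (g))) (s (t (g)) (k (p)))) (s (t (m (w (u) (u)) (u))) (s (t (g)) (g))))  →  (f (f (w (f (u) (g)) (f (u) (g))) (s (t (g)) (k (p)))) (s (t (m (u) (u))) (s (t (g)) (g))))


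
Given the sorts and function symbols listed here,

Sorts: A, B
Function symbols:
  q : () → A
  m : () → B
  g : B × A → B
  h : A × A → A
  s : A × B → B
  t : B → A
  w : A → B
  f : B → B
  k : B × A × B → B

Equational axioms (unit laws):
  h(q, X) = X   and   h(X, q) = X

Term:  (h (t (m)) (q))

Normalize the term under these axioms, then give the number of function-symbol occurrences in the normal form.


size = 2

1. (h (t (m)) (q))  →  (t (m))
normal form: (t (m))


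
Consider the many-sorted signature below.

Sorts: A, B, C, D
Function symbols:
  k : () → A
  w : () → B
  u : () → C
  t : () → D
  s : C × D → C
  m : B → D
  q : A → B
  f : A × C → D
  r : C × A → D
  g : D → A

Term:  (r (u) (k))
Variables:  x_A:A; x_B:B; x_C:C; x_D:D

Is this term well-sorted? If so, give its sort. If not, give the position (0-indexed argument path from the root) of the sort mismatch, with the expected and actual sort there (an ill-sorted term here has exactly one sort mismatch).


well-sorted; sort = D

  (u) : C
  (k) : A
(r (u) (k)) : D


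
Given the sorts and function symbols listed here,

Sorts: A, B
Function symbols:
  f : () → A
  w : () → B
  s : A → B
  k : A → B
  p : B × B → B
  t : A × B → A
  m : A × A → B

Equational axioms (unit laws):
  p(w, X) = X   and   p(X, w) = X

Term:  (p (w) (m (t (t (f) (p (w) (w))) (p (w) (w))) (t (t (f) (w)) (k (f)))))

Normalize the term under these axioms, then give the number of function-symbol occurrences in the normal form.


1. (p (w) (m (t (t (f) (p (w) (w))) (p (w) (w))) (t (t (f) (w)) (k (f)))))  →  (m (t (t (f) (p (w) (w))) (p (w) (w))) (t (t (f) (w)) (k (f))))
2. (m (t (t (f) (p (w) (w))) (p (w) (w))) (t (t (f) (w)) (k (f))))  →  (m (t (t (f) (w)) (p (w) (w))) (t (t (f) (w)) (k (f))))
3. (m (t (t (f) (w)) (p (w) (w))) (t (t (f) (w)) (k (f))))  →  (m (t (t (f) (w)) (w)) (t (t (f) (w)) (k (f))))
normal form: (m (t (t (f) (w)) (w)) (t (t (f) (w)) (k (f))))

size = 12


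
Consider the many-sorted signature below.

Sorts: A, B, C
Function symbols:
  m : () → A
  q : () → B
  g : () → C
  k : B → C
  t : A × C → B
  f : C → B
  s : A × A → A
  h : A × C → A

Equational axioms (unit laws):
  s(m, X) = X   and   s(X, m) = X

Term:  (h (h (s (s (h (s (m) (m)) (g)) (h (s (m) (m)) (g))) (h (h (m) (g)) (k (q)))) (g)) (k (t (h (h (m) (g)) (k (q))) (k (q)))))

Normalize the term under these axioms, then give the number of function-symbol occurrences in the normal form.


size = 27

1. (h (h (s (s (h (s (m) (m)) (g)) (h (s (m) (m)) (g))) (h (h (m) (g)) (k (q)))) (g)) (k (t (h (h (m) (g)) (k (q))) (k (q)))))  →  (h (h (s (s (h (m) (g)) (h (s (m) (m)) (g))) (h (h (m) (g)) (k (q)))) (g)) (k (t (h (h (m) (g)) (k (q))) (k (q)))))
2. (h (h (s (s (h (m) (g)) (h (s (m) (m)) (g))) (h (h (m) (g)) (k (q)))) (g)) (k (t (h (h (m) (g)) (k (q))) (k (q)))))  →  (h (h (s (s (h (m) (g)) (h (m) (g))) (h (h (m) (g)) (k (q)))) (g)) (k (t (h (h (m) (g)) (k (q))) (k (q)))))
normal form: (h (h (s (s (h (m) (g)) (h (m) (g))) (h (h (m) (g)) (k (q)))) (g)) (k (t (h (h (m) (g)) (k (q))) (k (q)))))


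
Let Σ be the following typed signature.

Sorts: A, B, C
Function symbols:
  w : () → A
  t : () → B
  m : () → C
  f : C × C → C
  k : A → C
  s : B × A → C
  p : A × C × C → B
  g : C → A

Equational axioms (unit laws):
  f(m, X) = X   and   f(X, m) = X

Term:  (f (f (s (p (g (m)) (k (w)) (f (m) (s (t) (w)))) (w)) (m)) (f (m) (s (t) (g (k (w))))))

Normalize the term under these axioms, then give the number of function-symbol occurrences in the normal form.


size = 16

1. (f (f (s (p (g (m)) (k (w)) (f (m) (s (t) (w)))) (w)) (m)) (f (m) (s (t) (g (k (w))))))  →  (f (s (p (g (m)) (k (w)) (f (m) (s (t) (w)))) (w)) (f (m) (s (t) (g (k (w))))))
2. (f (s (p (g (m)) (k (w)) (f (m) (s (t) (w)))) (w)) (f (m) (s (t) (g (k (w))))))  →  (f (s (p (g (m)) (k (w)) (s (t) (w))) (w)) (f (m) (s (t) (g (k (w))))))
3. (f (s (p (g (m)) (k (w)) (s (t) (w))) (w)) (f (m) (s (t) (g (k (w))))))  →  (f (s (p (g (m)) (k (w)) (s (t) (w))) (w)) (s (t) (g (k (w)))))
normal form: (f (s (p (g (m)) (k (w)) (s (t) (w))) (w)) (s (t) (g (k (w)))))


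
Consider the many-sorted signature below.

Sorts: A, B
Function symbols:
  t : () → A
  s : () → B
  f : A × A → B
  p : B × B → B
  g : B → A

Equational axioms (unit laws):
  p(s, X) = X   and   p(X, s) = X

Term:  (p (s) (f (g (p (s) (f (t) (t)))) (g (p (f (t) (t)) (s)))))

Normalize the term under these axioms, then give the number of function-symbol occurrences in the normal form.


size = 9

1. (p (s) (f (g (p (s) (f (t) (t)))) (g (p (f (t) (t)) (s)))))  →  (f (g (p (s) (f (t) (t)))) (g (p (f (t) (t)) (s))))
2. (f (g (p (s) (f (t) (t)))) (g (p (f (t) (t)) (s))))  →  (f (g (f (t) (t))) (g (p (f (t) (t)) (s))))
3. (f (g (f (t) (t))) (g (p (f (t) (t)) (s))))  →  (f (g (f (t) (t))) (g (f (t) (t))))
normal form: (f (g (f (t) (t))) (g (f (t) (t))))


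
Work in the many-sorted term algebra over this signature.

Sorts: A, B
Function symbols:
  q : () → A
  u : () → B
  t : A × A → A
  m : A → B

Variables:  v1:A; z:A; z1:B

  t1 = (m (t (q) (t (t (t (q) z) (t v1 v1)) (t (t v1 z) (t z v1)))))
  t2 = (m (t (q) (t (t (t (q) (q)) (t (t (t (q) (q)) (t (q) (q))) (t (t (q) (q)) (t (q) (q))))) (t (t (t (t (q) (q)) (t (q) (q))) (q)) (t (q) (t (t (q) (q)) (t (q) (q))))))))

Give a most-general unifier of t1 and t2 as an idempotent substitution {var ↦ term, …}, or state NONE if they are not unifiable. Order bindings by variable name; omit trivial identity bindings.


{v1 ↦ (t (t (q) (q)) (t (q) (q))), z ↦ (q)}


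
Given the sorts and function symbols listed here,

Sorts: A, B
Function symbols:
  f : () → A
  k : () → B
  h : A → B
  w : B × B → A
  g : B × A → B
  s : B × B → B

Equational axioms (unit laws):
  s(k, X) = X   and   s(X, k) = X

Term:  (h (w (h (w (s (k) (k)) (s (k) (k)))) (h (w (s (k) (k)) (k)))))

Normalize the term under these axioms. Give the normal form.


normal form = (h (w (h (w (k) (k))) (h (w (k) (k)))))

1. (h (w (h (w (s (k) (k)) (s (k) (k)))) (h (w (s (k) (k)) (k)))))  →  (h (w (h (w (k) (s (k) (k)))) (h (w (s (k) (k)) (k)))))
2. (h (w (h (w (k) (s (k) (k)))) (h (w (s (k) (k)) (k)))))  →  (h (w (h (w (k) (k))) (h (w (s (k) (k)) (k)))))
3. (h (w (h (w (k) (k))) (h (w (s (k) (k)) (k)))))  →  (h (w (h (w (k) (k))) (h (w (k) (k)))))


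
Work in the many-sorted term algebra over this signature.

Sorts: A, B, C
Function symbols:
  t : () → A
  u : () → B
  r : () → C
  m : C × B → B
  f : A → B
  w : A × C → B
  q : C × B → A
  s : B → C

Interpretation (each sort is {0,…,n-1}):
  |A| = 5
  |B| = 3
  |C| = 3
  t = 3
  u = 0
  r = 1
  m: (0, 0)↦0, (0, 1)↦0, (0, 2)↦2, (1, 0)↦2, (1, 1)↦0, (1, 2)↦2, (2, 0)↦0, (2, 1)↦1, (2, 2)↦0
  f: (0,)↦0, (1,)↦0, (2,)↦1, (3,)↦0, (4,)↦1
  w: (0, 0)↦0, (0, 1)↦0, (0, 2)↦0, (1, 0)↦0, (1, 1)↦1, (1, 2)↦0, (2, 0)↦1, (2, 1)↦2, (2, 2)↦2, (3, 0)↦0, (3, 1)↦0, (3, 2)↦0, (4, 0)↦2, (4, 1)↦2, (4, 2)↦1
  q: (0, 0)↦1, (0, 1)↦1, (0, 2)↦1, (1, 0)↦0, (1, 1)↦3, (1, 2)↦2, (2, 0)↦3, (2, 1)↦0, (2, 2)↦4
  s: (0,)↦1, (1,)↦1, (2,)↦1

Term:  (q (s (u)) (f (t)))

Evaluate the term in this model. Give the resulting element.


value = 0

  u = 0
  (s (u)) = s(0,) = 1
  t = 3
  (f (t)) = f(3,) = 0
  (q (s (u)) (f (t))) = q(1, 0) = 0


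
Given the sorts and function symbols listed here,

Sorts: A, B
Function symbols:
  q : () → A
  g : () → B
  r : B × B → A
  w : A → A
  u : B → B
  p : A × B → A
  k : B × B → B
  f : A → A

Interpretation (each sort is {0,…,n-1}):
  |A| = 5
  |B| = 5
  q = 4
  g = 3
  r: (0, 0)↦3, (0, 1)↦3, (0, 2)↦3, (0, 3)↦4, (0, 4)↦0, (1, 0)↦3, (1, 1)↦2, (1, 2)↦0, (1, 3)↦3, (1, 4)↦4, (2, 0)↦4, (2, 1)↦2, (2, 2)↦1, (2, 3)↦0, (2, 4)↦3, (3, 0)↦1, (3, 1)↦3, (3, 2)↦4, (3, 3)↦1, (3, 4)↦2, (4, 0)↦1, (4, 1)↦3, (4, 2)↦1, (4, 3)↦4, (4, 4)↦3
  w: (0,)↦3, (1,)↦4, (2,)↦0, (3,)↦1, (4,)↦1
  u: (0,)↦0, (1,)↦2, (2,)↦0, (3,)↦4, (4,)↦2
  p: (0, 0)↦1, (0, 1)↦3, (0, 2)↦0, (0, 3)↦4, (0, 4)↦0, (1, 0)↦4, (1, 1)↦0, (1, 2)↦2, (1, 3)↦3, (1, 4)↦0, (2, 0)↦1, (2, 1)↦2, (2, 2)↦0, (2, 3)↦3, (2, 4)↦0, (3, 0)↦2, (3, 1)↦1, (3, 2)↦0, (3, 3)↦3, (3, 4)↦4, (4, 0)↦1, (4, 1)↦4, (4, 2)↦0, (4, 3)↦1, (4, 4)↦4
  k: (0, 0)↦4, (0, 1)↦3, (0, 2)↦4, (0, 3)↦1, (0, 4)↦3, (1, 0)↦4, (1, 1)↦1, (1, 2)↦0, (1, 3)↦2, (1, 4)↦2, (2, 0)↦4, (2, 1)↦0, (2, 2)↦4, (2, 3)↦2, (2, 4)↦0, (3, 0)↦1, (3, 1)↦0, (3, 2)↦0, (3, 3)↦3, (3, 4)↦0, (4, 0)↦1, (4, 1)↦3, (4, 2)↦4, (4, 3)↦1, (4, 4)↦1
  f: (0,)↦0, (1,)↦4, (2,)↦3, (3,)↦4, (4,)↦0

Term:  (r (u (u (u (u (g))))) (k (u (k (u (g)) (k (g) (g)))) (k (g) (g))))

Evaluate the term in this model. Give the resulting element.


  g = 3
  (u (g)) = u(3,) = 4
  (u (u (g))) = u(4,) = 2
  (u (u (u (g)))) = u(2,) = 0
  (u (u (u (u (g))))) = u(0,) = 0
  g = 3
  (u (g)) = u(3,) = 4
  g = 3
  g = 3
  (k (g) (g)) = k(3, 3) = 3
  (k (u (g)) (k (g) (g))) = k(4, 3) = 1
  (u (k (u (g)) (k (g) (g)))) = u(1,) = 2
  g = 3
  g = 3
  (k (g) (g)) = k(3, 3) = 3
  (k (u (k (u (g)) (k (g) (g)))) (k (g) (g))) = k(2, 3) = 2
  (r (u (u (u (u (g))))) (k (u (k (u (g)) (k (g) (g)))) (k (g) (g)))) = r(0, 2) = 3

value = 3


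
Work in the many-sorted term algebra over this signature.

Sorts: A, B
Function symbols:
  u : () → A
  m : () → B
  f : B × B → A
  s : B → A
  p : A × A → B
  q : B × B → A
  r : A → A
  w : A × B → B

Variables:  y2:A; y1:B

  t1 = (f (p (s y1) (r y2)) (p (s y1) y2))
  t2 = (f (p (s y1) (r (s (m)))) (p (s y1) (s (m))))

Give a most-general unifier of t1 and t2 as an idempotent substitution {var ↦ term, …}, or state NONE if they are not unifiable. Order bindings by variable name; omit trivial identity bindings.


{y2 ↦ (s (m))}


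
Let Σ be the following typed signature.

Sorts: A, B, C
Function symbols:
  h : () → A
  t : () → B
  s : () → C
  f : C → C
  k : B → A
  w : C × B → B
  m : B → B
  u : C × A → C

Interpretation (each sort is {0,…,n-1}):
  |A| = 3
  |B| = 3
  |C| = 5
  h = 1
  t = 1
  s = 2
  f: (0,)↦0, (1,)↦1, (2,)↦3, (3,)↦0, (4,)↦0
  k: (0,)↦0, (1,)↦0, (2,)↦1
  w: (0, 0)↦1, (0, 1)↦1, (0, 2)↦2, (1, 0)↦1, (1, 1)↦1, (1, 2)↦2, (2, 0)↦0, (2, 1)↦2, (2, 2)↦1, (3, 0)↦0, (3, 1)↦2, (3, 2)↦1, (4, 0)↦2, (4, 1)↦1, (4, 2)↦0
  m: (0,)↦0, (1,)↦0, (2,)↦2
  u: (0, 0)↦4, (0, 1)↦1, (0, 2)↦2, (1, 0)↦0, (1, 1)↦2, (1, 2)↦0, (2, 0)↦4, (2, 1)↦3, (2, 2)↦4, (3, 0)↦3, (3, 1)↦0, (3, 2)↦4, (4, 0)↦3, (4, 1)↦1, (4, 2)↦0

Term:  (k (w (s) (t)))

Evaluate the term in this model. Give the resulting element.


value = 1

  s = 2
  t = 1
  (w (s) (t)) = w(2, 1) = 2
  (k (w (s) (t))) = k(2,) = 1


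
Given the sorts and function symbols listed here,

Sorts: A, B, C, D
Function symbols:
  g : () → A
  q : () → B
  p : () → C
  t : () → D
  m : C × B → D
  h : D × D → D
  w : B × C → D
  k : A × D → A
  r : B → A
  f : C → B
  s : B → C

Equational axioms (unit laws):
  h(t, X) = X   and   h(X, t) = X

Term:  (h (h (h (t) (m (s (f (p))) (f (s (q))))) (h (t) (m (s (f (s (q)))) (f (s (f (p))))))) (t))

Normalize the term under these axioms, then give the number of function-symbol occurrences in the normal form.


1. (h (h (h (t) (m (s (f (p))) (f (s (q))))) (h (t) (m (s (f (s (q)))) (f (s (f (p))))))) (t))  →  (h (h (t) (m (s (f (p))) (f (s (q))))) (h (t) (m (s (f (s (q)))) (f (s (f (p)))))))
2. (h (h (t) (m (s (f (p))) (f (s (q))))) (h (t) (m (s (f (s (q)))) (f (s (f (p)))))))  →  (h (m (s (f (p))) (f (s (q)))) (h (t) (m (s (f (s (q)))) (f (s (f (p)))))))
3. (h (m (s (f (p))) (f (s (q)))) (h (t) (m (s (f (s (q)))) (f (s (f (p)))))))  →  (h (m (s (f (p))) (f (s (q)))) (m (s (f (s (q)))) (f (s (f (p))))))
normal form: (h (m (s (f (p))) (f (s (q)))) (m (s (f (s (q)))) (f (s (f (p))))))

size = 17


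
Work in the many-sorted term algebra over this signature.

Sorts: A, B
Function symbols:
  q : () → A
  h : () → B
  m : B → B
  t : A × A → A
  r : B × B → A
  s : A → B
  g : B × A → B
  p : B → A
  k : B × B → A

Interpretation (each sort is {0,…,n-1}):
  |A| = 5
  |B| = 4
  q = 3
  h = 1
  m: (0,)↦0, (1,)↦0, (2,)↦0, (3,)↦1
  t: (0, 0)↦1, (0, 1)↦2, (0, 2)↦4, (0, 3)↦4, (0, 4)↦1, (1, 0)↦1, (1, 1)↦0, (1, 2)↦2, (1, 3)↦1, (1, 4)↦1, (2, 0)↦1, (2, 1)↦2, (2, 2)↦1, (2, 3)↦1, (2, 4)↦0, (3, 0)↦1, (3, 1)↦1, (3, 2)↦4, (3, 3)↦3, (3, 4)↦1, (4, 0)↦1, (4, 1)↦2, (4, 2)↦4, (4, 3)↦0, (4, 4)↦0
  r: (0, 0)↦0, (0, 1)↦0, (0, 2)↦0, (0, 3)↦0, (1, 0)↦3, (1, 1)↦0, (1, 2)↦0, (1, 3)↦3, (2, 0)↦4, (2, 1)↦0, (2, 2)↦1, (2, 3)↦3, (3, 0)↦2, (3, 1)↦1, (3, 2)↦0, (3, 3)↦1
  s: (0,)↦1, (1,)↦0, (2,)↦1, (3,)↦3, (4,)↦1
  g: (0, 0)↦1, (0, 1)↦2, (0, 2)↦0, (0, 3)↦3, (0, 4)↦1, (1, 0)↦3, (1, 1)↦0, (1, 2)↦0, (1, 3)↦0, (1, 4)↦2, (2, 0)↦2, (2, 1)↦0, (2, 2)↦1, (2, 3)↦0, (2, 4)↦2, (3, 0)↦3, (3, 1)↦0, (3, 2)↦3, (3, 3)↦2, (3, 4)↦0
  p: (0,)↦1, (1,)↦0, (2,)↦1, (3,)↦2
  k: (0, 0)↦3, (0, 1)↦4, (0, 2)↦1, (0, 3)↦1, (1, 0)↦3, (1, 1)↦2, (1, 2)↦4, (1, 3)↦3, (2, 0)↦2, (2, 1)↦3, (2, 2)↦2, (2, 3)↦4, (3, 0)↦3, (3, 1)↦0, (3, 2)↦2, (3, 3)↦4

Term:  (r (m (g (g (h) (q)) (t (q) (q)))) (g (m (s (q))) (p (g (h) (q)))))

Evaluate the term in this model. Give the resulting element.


  h = 1
  q = 3
  (g (h) (q)) = g(1, 3) = 0
  q = 3
  q = 3
  (t (q) (q)) = t(3, 3) = 3
  (g (g (h) (q)) (t (q) (q))) = g(0, 3) = 3
  (m (g (g (h) (q)) (t (q) (q)))) = m(3,) = 1
  q = 3
  (s (q)) = s(3,) = 3
  (m (s (q))) = m(3,) = 1
  h = 1
  q = 3
  (g (h) (q)) = g(1, 3) = 0
  (p (g (h) (q))) = p(0,) = 1
  (g (m (s (q))) (p (g (h) (q)))) = g(1, 1) = 0
  (r (m (g (g (h) (q)) (t (q) (q)))) (g (m (s (q))) (p (g (h) (q))))) = r(1, 0) = 3

value = 3


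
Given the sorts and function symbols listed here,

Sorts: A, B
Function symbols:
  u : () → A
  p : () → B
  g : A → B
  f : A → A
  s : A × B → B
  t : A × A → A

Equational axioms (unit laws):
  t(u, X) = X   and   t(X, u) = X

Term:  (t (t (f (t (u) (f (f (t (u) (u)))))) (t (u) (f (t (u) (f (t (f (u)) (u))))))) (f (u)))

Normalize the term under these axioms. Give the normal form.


normal form = (t (t (f (f (f (u)))) (f (f (f (u))))) (f (u)))

1. (t (t (f (t (u) (f (f (t (u) (u)))))) (t (u) (f (t (u) (f (t (f (u)) (u))))))) (f (u)))  →  (t (t (f (f (f (t (u) (u))))) (t (u) (f (t (u) (f (t (f (u)) (u))))))) (f (u)))
2. (t (t (f (f (f (t (u) (u))))) (t (u) (f (t (u) (f (t (f (u)) (u))))))) (f (u)))  →  (t (t (f (f (f (u)))) (t (u) (f (t (u) (f (t (f (u)) (u))))))) (f (u)))
3. (t (t (f (f (f (u)))) (t (u) (f (t (u) (f (t (f (u)) (u))))))) (f (u)))  →  (t (t (f (f (f (u)))) (f (t (u) (f (t (f (u)) (u)))))) (f (u)))
4. (t (t (f (f (f (u)))) (f (t (u) (f (t (f (u)) (u)))))) (f (u)))  →  (t (t (f (f (f (u)))) (f (f (t (f (u)) (u))))) (f (u)))
5. (t (t (f (f (f (u)))) (f (f (t (f (u)) (u))))) (f (u)))  →  (t (t (f (f (f (u)))) (f (f (f (u))))) (f (u)))


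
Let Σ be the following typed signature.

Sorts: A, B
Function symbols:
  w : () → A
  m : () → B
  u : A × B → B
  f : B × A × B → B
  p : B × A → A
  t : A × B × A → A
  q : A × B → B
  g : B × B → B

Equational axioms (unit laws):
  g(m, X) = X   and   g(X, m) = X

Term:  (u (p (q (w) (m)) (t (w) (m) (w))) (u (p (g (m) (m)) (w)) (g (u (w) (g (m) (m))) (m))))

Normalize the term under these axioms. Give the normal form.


normal form = (u (p (q (w) (m)) (t (w) (m) (w))) (u (p (m) (w)) (u (w) (m))))

1. (u (p (q (w) (m)) (t (w) (m) (w))) (u (p (g (m) (m)) (w)) (g (u (w) (g (m) (m))) (m))))  →  (u (p (q (w) (m)) (t (w) (m) (w))) (u (p (m) (w)) (g (u (w) (g (m) (m))) (m))))
2. (u (p (q (w) (m)) (t (w) (m) (w))) (u (p (m) (w)) (g (u (w) (g (m) (m))) (m))))  →  (u (p (q (w) (m)) (t (w) (m) (w))) (u (p (m) (w)) (u (w) (g (m) (m)))))
3. (u (p (q (w) (m)) (t (w) (m) (w))) (u (p (m) (w)) (u (w) (g (m) (m)))))  →  (u (p (q (w) (m)) (t (w) (m) (w))) (u (p (m) (w)) (u (w) (m))))


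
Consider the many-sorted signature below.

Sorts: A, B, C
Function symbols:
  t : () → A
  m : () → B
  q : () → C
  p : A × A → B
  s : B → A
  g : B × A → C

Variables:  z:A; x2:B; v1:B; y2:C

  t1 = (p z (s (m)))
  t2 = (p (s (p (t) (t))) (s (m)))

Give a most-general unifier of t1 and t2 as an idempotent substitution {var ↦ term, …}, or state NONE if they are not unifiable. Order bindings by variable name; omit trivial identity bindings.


{z ↦ (s (p (t) (t)))}


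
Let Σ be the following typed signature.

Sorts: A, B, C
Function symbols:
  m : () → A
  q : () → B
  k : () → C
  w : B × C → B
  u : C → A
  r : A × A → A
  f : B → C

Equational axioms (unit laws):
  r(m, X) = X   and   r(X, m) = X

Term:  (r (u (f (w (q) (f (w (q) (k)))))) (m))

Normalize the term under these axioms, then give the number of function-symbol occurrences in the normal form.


1. (r (u (f (w (q) (f (w (q) (k)))))) (m))  →  (u (f (w (q) (f (w (q) (k))))))
normal form: (u (f (w (q) (f (w (q) (k))))))

size = 8


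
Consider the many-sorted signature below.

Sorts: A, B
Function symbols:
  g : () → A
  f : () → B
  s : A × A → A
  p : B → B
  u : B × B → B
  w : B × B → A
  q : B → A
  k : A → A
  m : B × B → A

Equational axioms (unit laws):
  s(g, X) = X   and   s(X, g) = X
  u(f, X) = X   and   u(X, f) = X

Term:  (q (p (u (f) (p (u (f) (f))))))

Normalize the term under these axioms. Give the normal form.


1. (q (p (u (f) (p (u (f) (f))))))  →  (q (p (p (u (f) (f)))))
2. (q (p (p (u (f) (f)))))  →  (q (p (p (f))))

normal form = (q (p (p (f))))


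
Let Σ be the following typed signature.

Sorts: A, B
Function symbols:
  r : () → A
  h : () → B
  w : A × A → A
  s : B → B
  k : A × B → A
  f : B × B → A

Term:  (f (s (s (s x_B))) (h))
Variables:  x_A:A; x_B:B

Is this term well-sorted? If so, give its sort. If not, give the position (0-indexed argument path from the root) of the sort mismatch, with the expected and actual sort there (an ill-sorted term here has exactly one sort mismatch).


        x_B : B
      (s x_B) : B
    (s (s x_B)) : B
  (s (s (s x_B))) : B
  (h) : B
(f (s (s (s x_B))) (h)) : A

well-sorted; sort = A


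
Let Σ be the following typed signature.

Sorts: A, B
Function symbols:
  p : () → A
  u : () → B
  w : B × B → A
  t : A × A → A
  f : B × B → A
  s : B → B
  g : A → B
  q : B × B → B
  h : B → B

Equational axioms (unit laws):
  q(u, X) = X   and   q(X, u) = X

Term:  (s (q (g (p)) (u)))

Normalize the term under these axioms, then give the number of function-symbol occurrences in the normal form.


1. (s (q (g (p)) (u)))  →  (s (g (p)))
normal form: (s (g (p)))

size = 3


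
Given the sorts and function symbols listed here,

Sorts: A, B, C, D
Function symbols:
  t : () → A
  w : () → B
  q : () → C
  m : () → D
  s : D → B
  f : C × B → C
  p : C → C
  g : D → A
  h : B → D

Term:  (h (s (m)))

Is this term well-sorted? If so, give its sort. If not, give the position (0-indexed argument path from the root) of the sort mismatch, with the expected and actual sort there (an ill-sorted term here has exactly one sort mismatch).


    (m) : D
  (s (m)) : B
(h (s (m))) : D

well-sorted; sort = D


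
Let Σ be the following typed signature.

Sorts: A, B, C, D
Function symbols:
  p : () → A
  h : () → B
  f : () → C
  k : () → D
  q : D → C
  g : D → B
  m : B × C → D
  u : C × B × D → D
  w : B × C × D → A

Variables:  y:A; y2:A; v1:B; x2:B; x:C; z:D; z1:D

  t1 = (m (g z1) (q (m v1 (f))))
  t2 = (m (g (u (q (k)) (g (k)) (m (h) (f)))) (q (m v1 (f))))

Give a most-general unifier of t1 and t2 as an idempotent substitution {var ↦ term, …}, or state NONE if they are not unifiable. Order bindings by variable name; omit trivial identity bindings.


{z1 ↦ (u (q (k)) (g (k)) (m (h) (f)))}


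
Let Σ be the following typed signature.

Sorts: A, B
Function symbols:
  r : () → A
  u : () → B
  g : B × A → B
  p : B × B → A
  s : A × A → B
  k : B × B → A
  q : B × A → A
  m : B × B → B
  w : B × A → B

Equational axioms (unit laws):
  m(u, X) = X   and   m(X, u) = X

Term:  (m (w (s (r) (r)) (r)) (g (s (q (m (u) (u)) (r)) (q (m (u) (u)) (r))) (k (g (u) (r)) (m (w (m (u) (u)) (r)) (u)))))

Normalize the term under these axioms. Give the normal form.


1. (m (w (s (r) (r)) (r)) (g (s (q (m (u) (u)) (r)) (q (m (u) (u)) (r))) (k (g (u) (r)) (m (w (m (u) (u)) (r)) (u)))))  →  (m (w (s (r) (r)) (r)) (g (s (q (u) (r)) (q (m (u) (u)) (r))) (k (g (u) (r)) (m (w (m (u) (u)) (r)) (u)))))
2. (m (w (s (r) (r)) (r)) (g (s (q (u) (r)) (q (m (u) (u)) (r))) (k (g (u) (r)) (m (w (m (u) (u)) (r)) (u)))))  →  (m (w (s (r) (r)) (r)) (g (s (q (u) (r)) (q (u) (r))) (k (g (u) (r)) (m (w (m (u) (u)) (r)) (u)))))
3. (m (w (s (r) (r)) (r)) (g (s (q (u) (r)) (q (u) (r))) (k (g (u) (r)) (m (w (m (u) (u)) (r)) (u)))))  →  (m (w (s (r) (r)) (r)) (g (s (q (u) (r)) (q (u) (r))) (k (g (u) (r)) (w (m (u) (u)) (r)))))
4. (m (w (s (r) (r)) (r)) (g (s (q (u) (r)) (q (u) (r))) (k (g (u) (r)) (w (m (u) (u)) (r)))))  →  (m (w (s (r) (r)) (r)) (g (s (q (u) (r)) (q (u) (r))) (k (g (u) (r)) (w (u) (r)))))

normal form = (m (w (s (r) (r)) (r)) (g (s (q (u) (r)) (q (u) (r))) (k (g (u) (r)) (w (u) (r)))))


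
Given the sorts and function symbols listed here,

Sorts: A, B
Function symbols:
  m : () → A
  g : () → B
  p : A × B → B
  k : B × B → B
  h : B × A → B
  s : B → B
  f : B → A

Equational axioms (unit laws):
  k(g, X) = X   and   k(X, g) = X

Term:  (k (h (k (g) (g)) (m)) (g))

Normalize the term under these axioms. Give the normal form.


1. (k (h (k (g) (g)) (m)) (g))  →  (h (k (g) (g)) (m))
2. (h (k (g) (g)) (m))  →  (h (g) (m))

normal form = (h (g) (m))


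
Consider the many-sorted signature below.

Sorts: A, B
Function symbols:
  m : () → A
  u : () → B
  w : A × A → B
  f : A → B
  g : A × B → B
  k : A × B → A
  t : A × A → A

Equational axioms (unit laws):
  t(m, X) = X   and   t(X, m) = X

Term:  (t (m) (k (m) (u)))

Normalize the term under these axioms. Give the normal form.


1. (t (m) (k (m) (u)))  →  (k (m) (u))

normal form = (k (m) (u))


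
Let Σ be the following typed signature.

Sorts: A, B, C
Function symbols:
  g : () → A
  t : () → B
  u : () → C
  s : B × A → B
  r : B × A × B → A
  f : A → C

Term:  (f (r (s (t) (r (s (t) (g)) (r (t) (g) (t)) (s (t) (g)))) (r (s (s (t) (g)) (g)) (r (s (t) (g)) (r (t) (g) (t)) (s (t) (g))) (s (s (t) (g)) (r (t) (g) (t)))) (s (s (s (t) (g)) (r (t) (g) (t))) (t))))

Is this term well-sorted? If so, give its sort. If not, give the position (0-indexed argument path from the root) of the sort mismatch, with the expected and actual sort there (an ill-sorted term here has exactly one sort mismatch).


      (t) : B
          (t) : B
          (g) : A
        (s (t) (g)) : B
          (t) : B
          (g) : A
          (t) : B
        (r (t) (g) (t)) : A
          (t) : B
          (g) : A
        (s (t) (g)) : B
      (r (s (t) (g)) (r (t) (g) (t)) (s (t) (g))) : A
    (s (t) (r (s (t) (g)) (r (t) (g) (t)) (s (t) (g)))) : B
          (t) : B
          (g) : A
        (s (t) (g)) : B
        (g) : A
      (s (s (t) (g)) (g)) : B
          (t) : B
          (g) : A
        (s (t) (g)) : B
          (t) : B
          (g) : A
          (t) : B
        (r (t) (g) (t)) : A
          (t) : B
          (g) : A
        (s (t) (g)) : B
      (r (s (t) (g)) (r (t) (g) (t)) (s (t) (g))) : A
          (t) : B
          (g) : A
        (s (t) (g)) : B
          (t) : B
          (g) : A
          (t) : B
        (r (t) (g) (t)) : A
      (s (s (t) (g)) (r (t) (g) (t))) : B
    (r (s (s (t) (g)) (g)) (r (s (t) (g)) (r (t) (g) (t)) (s (t) (g))) (s (s (t) (g)) (r (t) (g) (t)))) : A
          (t) : B
          (g) : A
        (s (t) (g)) : B
          (t) : B
          (g) : A
          (t) : B
        (r (t) (g) (t)) : A
      (s (s (t) (g)) (r (t) (g) (t))) : B
      (t) : B
    (s (s (s (t) (g)) (r (t) (g) (t))) (t)) : ✗ arg 1 at [0, 2, 1] has sort B, expected A

ill-sorted at position [0, 2, 1]: expected A, got B


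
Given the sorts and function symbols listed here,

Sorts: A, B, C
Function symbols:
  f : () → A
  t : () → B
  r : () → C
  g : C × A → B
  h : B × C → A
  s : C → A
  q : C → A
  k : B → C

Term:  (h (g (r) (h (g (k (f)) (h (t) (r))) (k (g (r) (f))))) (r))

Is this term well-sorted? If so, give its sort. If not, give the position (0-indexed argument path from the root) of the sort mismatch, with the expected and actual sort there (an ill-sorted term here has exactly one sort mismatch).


    (r) : C
          (f) : A
        (k (f)) : ✗ arg 0 at [0, 1, 0, 0, 0] has sort A, expected B
          (t) : B
          (r) : C
        (h (t) (r)) : A
          (r) : C
          (f) : A
        (g (r) (f)) : B
      (k (g (r) (f))) : C
  (r) : C

ill-sorted at position [0, 1, 0, 0, 0]: expected B, got A


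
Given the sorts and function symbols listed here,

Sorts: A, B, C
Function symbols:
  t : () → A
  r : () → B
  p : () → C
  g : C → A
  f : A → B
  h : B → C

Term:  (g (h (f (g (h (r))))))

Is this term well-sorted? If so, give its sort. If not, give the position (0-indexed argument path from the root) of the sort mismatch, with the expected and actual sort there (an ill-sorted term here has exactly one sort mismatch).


well-sorted; sort = A

          (r) : B
        (h (r)) : C
      (g (h (r))) : A
    (f (g (h (r)))) : B
  (h (f (g (h (r))))) : C
(g (h (f (g (h (r)))))) : A


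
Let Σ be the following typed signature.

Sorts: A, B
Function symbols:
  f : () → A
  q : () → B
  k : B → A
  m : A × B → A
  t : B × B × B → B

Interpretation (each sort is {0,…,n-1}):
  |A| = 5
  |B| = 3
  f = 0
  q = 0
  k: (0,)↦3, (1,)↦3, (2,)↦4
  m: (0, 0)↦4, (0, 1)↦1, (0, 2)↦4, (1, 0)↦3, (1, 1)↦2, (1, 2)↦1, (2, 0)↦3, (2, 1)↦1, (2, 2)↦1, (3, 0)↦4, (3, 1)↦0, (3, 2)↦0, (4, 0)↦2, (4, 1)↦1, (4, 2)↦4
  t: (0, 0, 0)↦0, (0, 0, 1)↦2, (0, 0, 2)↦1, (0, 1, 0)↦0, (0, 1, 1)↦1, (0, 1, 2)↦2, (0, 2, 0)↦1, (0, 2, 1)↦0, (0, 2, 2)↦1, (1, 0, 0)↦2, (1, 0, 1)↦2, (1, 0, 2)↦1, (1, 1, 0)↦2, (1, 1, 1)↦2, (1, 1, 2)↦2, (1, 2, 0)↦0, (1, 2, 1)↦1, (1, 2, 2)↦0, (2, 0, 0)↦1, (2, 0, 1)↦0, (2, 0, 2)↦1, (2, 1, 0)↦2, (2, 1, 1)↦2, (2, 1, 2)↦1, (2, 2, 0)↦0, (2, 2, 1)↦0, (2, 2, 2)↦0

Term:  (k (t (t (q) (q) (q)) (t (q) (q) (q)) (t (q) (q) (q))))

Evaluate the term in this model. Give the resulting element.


  q = 0
  q = 0
  q = 0
  (t (q) (q) (q)) = t(0, 0, 0) = 0
  q = 0
  q = 0
  q = 0
  (t (q) (q) (q)) = t(0, 0, 0) = 0
  q = 0
  q = 0
  q = 0
  (t (q) (q) (q)) = t(0, 0, 0) = 0
  (t (t (q) (q) (q)) (t (q) (q) (q)) (t (q) (q) (q))) = t(0, 0, 0) = 0
  (k (t (t (q) (q) (q)) (t (q) (q) (q)) (t (q) (q) (q)))) = k(0,) = 3

value = 3
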